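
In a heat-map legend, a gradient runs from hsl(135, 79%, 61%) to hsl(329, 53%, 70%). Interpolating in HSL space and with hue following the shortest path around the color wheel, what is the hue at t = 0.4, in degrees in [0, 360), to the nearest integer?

Hue: 329 − 135 = 194°, but |194| > 180 so the shorter arc goes the other way: Δh = 194 − 360 = -166°.
H = 135 + 0.4 × (-166) = 68.6 → 69°

69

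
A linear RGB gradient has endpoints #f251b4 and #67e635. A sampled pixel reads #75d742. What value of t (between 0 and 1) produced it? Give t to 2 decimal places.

Invert the lerp on the G channel (largest span, 149): t = (215 − 81) / (230 − 81) = 134/149 = 0.89933.
Check on R: (117 − 242)/(103 − 242) = 0.8993 ✓

0.90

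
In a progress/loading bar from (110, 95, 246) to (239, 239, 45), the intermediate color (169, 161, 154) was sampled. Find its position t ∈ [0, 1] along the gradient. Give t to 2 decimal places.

Invert the lerp on the B channel (largest span, 201): t = (154 − 246) / (45 − 246) = -92/-201 = 0.45771.
Check on R: (169 − 110)/(239 − 110) = 0.4574 ✓

0.46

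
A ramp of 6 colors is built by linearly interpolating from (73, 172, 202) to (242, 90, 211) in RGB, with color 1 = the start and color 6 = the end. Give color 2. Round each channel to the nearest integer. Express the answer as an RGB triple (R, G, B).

With 6 swatches and endpoints inclusive, swatch 2 sits at t = (2 − 1)/(6 − 1) = 1/5 ≈ 0.2.
R = 73 + 0.2 × (242 − 73) = 106.8 → 107
G = 172 + 0.2 × (90 − 172) = 155.6 → 156
B = 202 + 0.2 × (211 − 202) = 203.8 → 204

(107, 156, 204)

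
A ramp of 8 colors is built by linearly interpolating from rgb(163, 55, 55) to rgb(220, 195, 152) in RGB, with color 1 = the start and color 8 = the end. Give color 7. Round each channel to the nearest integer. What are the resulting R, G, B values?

With 8 swatches and endpoints inclusive, swatch 7 sits at t = (7 − 1)/(8 − 1) = 6/7 ≈ 0.8571.
R = 163 + 0.8571 × (220 − 163) = 211.855 → 212
G = 55 + 0.8571 × (195 − 55) = 174.994 → 175
B = 55 + 0.8571 × (152 − 55) = 138.139 → 138

(212, 175, 138)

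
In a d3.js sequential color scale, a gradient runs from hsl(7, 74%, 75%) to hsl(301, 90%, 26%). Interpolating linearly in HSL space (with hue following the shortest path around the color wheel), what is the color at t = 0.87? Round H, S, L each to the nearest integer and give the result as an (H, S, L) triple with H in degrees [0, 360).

(310, 88, 32)

Hue: 301 − 7 = 294°, but |294| > 180 so the shorter arc goes the other way: Δh = 294 − 360 = -66°.
H = 7 + 0.87 × (-66) = -50.42 → -50 → -50 mod 360 = 310°
S = 74 + 0.87 × (90 − 74) = 87.92 → 88%
L = 75 + 0.87 × (26 − 75) = 32.37 → 32%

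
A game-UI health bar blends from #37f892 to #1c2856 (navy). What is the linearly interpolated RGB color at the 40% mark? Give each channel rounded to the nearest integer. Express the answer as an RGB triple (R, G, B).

#37f892 → (55, 248, 146); #1c2856 → (28, 40, 86).
40% corresponds to t = 0.4.
R = 55 + 0.4 × (28 − 55) = 55 + 0.4 × -27 = 44.2 → 44
G = 248 + 0.4 × (40 − 248) = 248 + 0.4 × -208 = 164.8 → 165
B = 146 + 0.4 × (86 − 146) = 146 + 0.4 × -60 = 122 → 122
So the blended color is (44, 165, 122), about #2ca57a.

(44, 165, 122)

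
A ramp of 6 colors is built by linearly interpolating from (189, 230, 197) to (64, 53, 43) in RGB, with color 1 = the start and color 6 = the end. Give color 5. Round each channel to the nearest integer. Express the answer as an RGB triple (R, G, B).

With 6 swatches and endpoints inclusive, swatch 5 sits at t = (5 − 1)/(6 − 1) = 4/5 ≈ 0.8.
R = 189 + 0.8 × (64 − 189) = 89 → 89
G = 230 + 0.8 × (53 − 230) = 88.4 → 88
B = 197 + 0.8 × (43 − 197) = 73.8 → 74

(89, 88, 74)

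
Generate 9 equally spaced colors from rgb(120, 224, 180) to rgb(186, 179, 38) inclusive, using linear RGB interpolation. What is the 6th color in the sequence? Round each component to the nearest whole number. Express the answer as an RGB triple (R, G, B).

With 9 swatches and endpoints inclusive, swatch 6 sits at t = (6 − 1)/(9 − 1) = 5/8 ≈ 0.625.
R = 120 + 0.625 × (186 − 120) = 161.25 → 161
G = 224 + 0.625 × (179 − 224) = 195.875 → 196
B = 180 + 0.625 × (38 − 180) = 91.25 → 91

(161, 196, 91)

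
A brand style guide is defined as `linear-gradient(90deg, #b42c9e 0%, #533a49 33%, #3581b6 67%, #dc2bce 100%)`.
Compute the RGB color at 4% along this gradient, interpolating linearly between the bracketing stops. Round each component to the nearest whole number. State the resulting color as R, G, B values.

(168, 46, 148)

4% lies between the 0% and 33% stops, so the local fraction is t = (4 − 0)/(33 − 0) = 4/33 ≈ 0.1212.
#b42c9e → (180, 44, 158); #533a49 → (83, 58, 73).
R = 180 + 0.1212 × (83 − 180) = 168.244 → 168
G = 44 + 0.1212 × (58 − 44) = 45.697 → 46
B = 158 + 0.1212 × (73 − 158) = 147.698 → 148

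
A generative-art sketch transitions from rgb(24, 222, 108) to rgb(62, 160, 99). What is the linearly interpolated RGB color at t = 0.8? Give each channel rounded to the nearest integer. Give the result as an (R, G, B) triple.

R = 24 + 0.8 × (62 − 24) = 24 + 0.8 × 38 = 54.4 → 54
G = 222 + 0.8 × (160 − 222) = 222 + 0.8 × -62 = 172.4 → 172
B = 108 + 0.8 × (99 − 108) = 108 + 0.8 × -9 = 100.8 → 101

(54, 172, 101)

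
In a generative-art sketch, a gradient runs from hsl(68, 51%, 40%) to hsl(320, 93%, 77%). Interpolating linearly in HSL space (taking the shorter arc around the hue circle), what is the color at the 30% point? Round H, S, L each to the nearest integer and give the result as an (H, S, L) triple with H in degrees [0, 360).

Hue: 320 − 68 = 252°, but |252| > 180 so the shorter arc goes the other way: Δh = 252 − 360 = -108°.
H = 68 + 0.3 × (-108) = 35.6 → 36°
S = 51 + 0.3 × (93 − 51) = 63.6 → 64%
L = 40 + 0.3 × (77 − 40) = 51.1 → 51%

(36, 64, 51)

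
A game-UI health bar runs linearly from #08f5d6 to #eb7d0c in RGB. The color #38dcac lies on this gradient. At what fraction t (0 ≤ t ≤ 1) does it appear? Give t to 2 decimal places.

0.21

Invert the lerp on the R channel (largest span, 227): t = (56 − 8) / (235 − 8) = 48/227 = 0.21145.
Check on G: (220 − 245)/(125 − 245) = 0.2083 ✓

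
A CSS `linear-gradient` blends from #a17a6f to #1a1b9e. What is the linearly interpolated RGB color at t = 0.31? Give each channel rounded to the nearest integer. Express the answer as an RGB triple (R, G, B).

#a17a6f → (161, 122, 111); #1a1b9e → (26, 27, 158).
R = 161 + 0.31 × (26 − 161) = 161 + 0.31 × -135 = 119.15 → 119
G = 122 + 0.31 × (27 − 122) = 122 + 0.31 × -95 = 92.55 → 93
B = 111 + 0.31 × (158 − 111) = 111 + 0.31 × 47 = 125.57 → 126
So the blended color is (119, 93, 126), about #775d7e.

(119, 93, 126)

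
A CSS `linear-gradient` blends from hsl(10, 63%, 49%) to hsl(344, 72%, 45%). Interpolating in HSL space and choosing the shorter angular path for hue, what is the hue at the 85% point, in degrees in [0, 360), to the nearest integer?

348

Hue: 344 − 10 = 334°, but |334| > 180 so the shorter arc goes the other way: Δh = 334 − 360 = -26°.
H = 10 + 0.85 × (-26) = -12.1 → -12 → -12 mod 360 = 348°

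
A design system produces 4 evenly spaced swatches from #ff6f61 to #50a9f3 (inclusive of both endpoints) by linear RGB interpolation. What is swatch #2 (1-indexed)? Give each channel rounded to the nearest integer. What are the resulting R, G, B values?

With 4 swatches and endpoints inclusive, swatch 2 sits at t = (2 − 1)/(4 − 1) = 1/3 ≈ 0.3333.
#ff6f61 → (255, 111, 97); #50a9f3 → (80, 169, 243).
R = 255 + 0.3333 × (80 − 255) = 196.673 → 197
G = 111 + 0.3333 × (169 − 111) = 130.331 → 130
B = 97 + 0.3333 × (243 − 97) = 145.662 → 146

(197, 130, 146)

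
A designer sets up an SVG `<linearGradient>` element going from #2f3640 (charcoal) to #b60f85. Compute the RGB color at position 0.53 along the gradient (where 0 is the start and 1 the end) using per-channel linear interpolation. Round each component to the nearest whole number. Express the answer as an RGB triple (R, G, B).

(119, 33, 101)

#2f3640 → (47, 54, 64); #b60f85 → (182, 15, 133).
R = 47 + 0.53 × (182 − 47) = 47 + 0.53 × 135 = 118.55 → 119
G = 54 + 0.53 × (15 − 54) = 54 + 0.53 × -39 = 33.33 → 33
B = 64 + 0.53 × (133 − 64) = 64 + 0.53 × 69 = 100.57 → 101
So the blended color is (119, 33, 101), about #772165.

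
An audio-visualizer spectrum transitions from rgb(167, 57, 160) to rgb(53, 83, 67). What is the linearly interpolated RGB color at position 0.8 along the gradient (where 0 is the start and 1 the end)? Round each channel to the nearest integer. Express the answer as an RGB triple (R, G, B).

(76, 78, 86)

R = 167 + 0.8 × (53 − 167) = 167 + 0.8 × -114 = 75.8 → 76
G = 57 + 0.8 × (83 − 57) = 57 + 0.8 × 26 = 77.8 → 78
B = 160 + 0.8 × (67 − 160) = 160 + 0.8 × -93 = 85.6 → 86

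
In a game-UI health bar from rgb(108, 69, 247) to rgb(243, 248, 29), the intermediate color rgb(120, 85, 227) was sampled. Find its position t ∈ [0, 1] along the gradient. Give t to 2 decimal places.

Invert the lerp on the B channel (largest span, 218): t = (227 − 247) / (29 − 247) = -20/-218 = 0.091743.
Check on R: (120 − 108)/(243 − 108) = 0.08889 ✓

0.09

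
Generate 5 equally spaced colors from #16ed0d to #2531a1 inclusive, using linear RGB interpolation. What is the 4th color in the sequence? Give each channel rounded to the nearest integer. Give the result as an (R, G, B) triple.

With 5 swatches and endpoints inclusive, swatch 4 sits at t = (4 − 1)/(5 − 1) = 3/4 ≈ 0.75.
#16ed0d → (22, 237, 13); #2531a1 → (37, 49, 161).
R = 22 + 0.75 × (37 − 22) = 33.25 → 33
G = 237 + 0.75 × (49 − 237) = 96 → 96
B = 13 + 0.75 × (161 − 13) = 124 → 124

(33, 96, 124)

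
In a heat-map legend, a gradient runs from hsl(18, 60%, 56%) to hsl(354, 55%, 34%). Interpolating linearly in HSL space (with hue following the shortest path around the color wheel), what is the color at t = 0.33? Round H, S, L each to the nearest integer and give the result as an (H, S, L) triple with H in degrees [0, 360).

Hue: 354 − 18 = 336°, but |336| > 180 so the shorter arc goes the other way: Δh = 336 − 360 = -24°.
H = 18 + 0.33 × (-24) = 10.08 → 10°
S = 60 + 0.33 × (55 − 60) = 58.35 → 58%
L = 56 + 0.33 × (34 − 56) = 48.74 → 49%

(10, 58, 49)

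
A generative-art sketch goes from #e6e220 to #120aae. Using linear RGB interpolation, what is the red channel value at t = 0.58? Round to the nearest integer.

R₁ = 230 (from #e6e220), R₂ = 18 (from #120aae).
R = 230 + 0.58 × (18 − 230) = 107.04 → 107

107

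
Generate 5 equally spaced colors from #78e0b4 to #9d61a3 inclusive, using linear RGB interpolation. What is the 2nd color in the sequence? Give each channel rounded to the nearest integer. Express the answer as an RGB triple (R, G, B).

With 5 swatches and endpoints inclusive, swatch 2 sits at t = (2 − 1)/(5 − 1) = 1/4 ≈ 0.25.
#78e0b4 → (120, 224, 180); #9d61a3 → (157, 97, 163).
R = 120 + 0.25 × (157 − 120) = 129.25 → 129
G = 224 + 0.25 × (97 − 224) = 192.25 → 192
B = 180 + 0.25 × (163 − 180) = 175.75 → 176

(129, 192, 176)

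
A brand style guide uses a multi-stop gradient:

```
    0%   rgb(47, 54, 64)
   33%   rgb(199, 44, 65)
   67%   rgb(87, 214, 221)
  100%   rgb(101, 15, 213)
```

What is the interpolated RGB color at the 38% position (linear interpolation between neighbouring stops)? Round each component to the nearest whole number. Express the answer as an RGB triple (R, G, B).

38% lies between the 33% and 67% stops, so the local fraction is t = (38 − 33)/(67 − 33) = 5/34 ≈ 0.1471.
R = 199 + 0.1471 × (87 − 199) = 182.525 → 183
G = 44 + 0.1471 × (214 − 44) = 69.007 → 69
B = 65 + 0.1471 × (221 − 65) = 87.948 → 88

(183, 69, 88)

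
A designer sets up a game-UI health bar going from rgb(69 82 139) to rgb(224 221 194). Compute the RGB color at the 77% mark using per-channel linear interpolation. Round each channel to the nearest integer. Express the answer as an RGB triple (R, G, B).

(188, 189, 181)

77% corresponds to t = 0.77.
R = 69 + 0.77 × (224 − 69) = 69 + 0.77 × 155 = 188.35 → 188
G = 82 + 0.77 × (221 − 82) = 82 + 0.77 × 139 = 189.03 → 189
B = 139 + 0.77 × (194 − 139) = 139 + 0.77 × 55 = 181.35 → 181
So the blended color is (188, 189, 181), about #bcbdb5.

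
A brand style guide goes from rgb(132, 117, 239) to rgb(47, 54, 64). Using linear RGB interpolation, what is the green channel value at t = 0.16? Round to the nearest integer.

G = 117 + 0.16 × (54 − 117) = 106.92 → 107

107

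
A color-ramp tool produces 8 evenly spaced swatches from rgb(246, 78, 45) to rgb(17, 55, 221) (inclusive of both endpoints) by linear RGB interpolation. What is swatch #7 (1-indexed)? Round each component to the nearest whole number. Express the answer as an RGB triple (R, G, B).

(50, 58, 196)

With 8 swatches and endpoints inclusive, swatch 7 sits at t = (7 − 1)/(8 − 1) = 6/7 ≈ 0.8571.
R = 246 + 0.8571 × (17 − 246) = 49.724 → 50
G = 78 + 0.8571 × (55 − 78) = 58.287 → 58
B = 45 + 0.8571 × (221 − 45) = 195.85 → 196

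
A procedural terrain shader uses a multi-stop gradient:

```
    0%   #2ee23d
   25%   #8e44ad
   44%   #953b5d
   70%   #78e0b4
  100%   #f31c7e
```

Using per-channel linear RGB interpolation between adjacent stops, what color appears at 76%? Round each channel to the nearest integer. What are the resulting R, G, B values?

(145, 185, 169)

76% lies between the 70% and 100% stops, so the local fraction is t = (76 − 70)/(100 − 70) = 6/30 ≈ 0.2.
#78e0b4 → (120, 224, 180); #f31c7e → (243, 28, 126).
R = 120 + 0.2 × (243 − 120) = 144.6 → 145
G = 224 + 0.2 × (28 − 224) = 184.8 → 185
B = 180 + 0.2 × (126 − 180) = 169.2 → 169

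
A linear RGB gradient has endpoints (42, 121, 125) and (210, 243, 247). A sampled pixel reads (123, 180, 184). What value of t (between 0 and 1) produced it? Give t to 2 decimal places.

Invert the lerp on the R channel (largest span, 168): t = (123 − 42) / (210 − 42) = 81/168 = 0.48214.
Check on G: (180 − 121)/(243 − 121) = 0.4836 ✓

0.48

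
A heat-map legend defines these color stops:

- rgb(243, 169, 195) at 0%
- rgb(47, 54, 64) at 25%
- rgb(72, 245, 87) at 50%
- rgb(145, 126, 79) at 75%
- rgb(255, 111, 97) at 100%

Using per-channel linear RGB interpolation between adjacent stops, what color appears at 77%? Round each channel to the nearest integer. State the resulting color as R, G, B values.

77% lies between the 75% and 100% stops, so the local fraction is t = (77 − 75)/(100 − 75) = 2/25 ≈ 0.08.
R = 145 + 0.08 × (255 − 145) = 153.8 → 154
G = 126 + 0.08 × (111 − 126) = 124.8 → 125
B = 79 + 0.08 × (97 − 79) = 80.44 → 80

(154, 125, 80)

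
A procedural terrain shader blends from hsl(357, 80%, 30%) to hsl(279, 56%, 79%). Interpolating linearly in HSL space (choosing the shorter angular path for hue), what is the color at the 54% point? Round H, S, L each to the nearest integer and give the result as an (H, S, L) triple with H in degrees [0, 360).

(315, 67, 56)

Hue arc: Δh = 279 − 357 = -78° (|Δh| ≤ 180, already the shorter path).
H = 357 + 0.54 × (-78) = 314.88 → 315°
S = 80 + 0.54 × (56 − 80) = 67.04 → 67%
L = 30 + 0.54 × (79 − 30) = 56.46 → 56%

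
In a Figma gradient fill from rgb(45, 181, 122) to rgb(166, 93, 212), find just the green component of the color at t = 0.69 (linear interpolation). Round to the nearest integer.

120

G = 181 + 0.69 × (93 − 181) = 120.28 → 120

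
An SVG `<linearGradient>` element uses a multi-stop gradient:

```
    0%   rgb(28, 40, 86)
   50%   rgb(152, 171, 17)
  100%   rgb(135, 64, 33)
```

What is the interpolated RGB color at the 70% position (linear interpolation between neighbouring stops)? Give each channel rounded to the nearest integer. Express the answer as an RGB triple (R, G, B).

(145, 128, 23)

70% lies between the 50% and 100% stops, so the local fraction is t = (70 − 50)/(100 − 50) = 20/50 ≈ 0.4.
R = 152 + 0.4 × (135 − 152) = 145.2 → 145
G = 171 + 0.4 × (64 − 171) = 128.2 → 128
B = 17 + 0.4 × (33 − 17) = 23.4 → 23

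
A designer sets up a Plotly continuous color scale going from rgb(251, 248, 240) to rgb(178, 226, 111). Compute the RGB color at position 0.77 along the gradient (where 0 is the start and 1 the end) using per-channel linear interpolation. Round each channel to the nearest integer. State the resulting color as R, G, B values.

R = 251 + 0.77 × (178 − 251) = 251 + 0.77 × -73 = 194.79 → 195
G = 248 + 0.77 × (226 − 248) = 248 + 0.77 × -22 = 231.06 → 231
B = 240 + 0.77 × (111 − 240) = 240 + 0.77 × -129 = 140.67 → 141

(195, 231, 141)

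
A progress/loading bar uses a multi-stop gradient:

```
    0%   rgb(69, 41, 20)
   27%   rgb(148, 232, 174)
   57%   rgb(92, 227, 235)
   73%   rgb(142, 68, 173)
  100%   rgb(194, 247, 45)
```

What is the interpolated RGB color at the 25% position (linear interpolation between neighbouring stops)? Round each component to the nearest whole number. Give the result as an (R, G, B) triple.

25% lies between the 0% and 27% stops, so the local fraction is t = (25 − 0)/(27 − 0) = 25/27 ≈ 0.9259.
R = 69 + 0.9259 × (148 − 69) = 142.146 → 142
G = 41 + 0.9259 × (232 − 41) = 217.847 → 218
B = 20 + 0.9259 × (174 − 20) = 162.589 → 163

(142, 218, 163)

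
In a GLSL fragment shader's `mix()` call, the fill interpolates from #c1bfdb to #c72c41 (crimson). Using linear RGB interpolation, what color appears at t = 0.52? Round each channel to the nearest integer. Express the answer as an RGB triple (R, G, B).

#c1bfdb → (193, 191, 219); #c72c41 → (199, 44, 65).
R = 193 + 0.52 × (199 − 193) = 193 + 0.52 × 6 = 196.12 → 196
G = 191 + 0.52 × (44 − 191) = 191 + 0.52 × -147 = 114.56 → 115
B = 219 + 0.52 × (65 − 219) = 219 + 0.52 × -154 = 138.92 → 139

(196, 115, 139)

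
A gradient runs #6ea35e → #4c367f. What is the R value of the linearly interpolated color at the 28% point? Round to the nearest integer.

R₁ = 110 (from #6ea35e), R₂ = 76 (from #4c367f).
R = 110 + 0.28 × (76 − 110) = 100.48 → 100

100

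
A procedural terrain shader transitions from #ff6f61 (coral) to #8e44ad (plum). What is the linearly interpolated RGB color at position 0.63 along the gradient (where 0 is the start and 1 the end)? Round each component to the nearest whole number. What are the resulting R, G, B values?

#ff6f61 → (255, 111, 97); #8e44ad → (142, 68, 173).
R = 255 + 0.63 × (142 − 255) = 255 + 0.63 × -113 = 183.81 → 184
G = 111 + 0.63 × (68 − 111) = 111 + 0.63 × -43 = 83.91 → 84
B = 97 + 0.63 × (173 − 97) = 97 + 0.63 × 76 = 144.88 → 145

(184, 84, 145)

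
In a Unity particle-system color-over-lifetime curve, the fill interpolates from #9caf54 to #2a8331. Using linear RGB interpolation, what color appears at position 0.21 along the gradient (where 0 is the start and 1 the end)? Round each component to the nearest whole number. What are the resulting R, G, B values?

#9caf54 → (156, 175, 84); #2a8331 → (42, 131, 49).
R = 156 + 0.21 × (42 − 156) = 156 + 0.21 × -114 = 132.06 → 132
G = 175 + 0.21 × (131 − 175) = 175 + 0.21 × -44 = 165.76 → 166
B = 84 + 0.21 × (49 − 84) = 84 + 0.21 × -35 = 76.65 → 77

(132, 166, 77)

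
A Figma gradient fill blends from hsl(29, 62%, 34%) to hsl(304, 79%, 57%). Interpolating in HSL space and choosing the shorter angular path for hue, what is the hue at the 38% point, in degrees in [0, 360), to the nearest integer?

Hue: 304 − 29 = 275°, but |275| > 180 so the shorter arc goes the other way: Δh = 275 − 360 = -85°.
H = 29 + 0.38 × (-85) = -3.3 → -3 → -3 mod 360 = 357°

357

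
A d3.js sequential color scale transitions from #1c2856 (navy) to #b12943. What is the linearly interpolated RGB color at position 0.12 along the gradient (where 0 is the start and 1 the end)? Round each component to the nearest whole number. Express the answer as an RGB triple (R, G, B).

#1c2856 → (28, 40, 86); #b12943 → (177, 41, 67).
R = 28 + 0.12 × (177 − 28) = 28 + 0.12 × 149 = 45.88 → 46
G = 40 + 0.12 × (41 − 40) = 40 + 0.12 × 1 = 40.12 → 40
B = 86 + 0.12 × (67 − 86) = 86 + 0.12 × -19 = 83.72 → 84

(46, 40, 84)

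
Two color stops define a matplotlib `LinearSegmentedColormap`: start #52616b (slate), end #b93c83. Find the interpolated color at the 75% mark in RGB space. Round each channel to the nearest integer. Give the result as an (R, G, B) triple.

#52616b → (82, 97, 107); #b93c83 → (185, 60, 131).
75% corresponds to t = 0.75.
R = 82 + 0.75 × (185 − 82) = 82 + 0.75 × 103 = 159.25 → 159
G = 97 + 0.75 × (60 − 97) = 97 + 0.75 × -37 = 69.25 → 69
B = 107 + 0.75 × (131 − 107) = 107 + 0.75 × 24 = 125 → 125
So the blended color is (159, 69, 125), about #9f457d.

(159, 69, 125)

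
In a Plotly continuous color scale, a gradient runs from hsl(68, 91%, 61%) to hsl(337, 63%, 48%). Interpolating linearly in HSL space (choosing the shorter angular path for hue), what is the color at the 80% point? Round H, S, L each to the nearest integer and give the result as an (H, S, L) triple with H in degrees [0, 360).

(355, 69, 51)

Hue: 337 − 68 = 269°, but |269| > 180 so the shorter arc goes the other way: Δh = 269 − 360 = -91°.
H = 68 + 0.8 × (-91) = -4.8 → -5 → -5 mod 360 = 355°
S = 91 + 0.8 × (63 − 91) = 68.6 → 69%
L = 61 + 0.8 × (48 − 61) = 50.6 → 51%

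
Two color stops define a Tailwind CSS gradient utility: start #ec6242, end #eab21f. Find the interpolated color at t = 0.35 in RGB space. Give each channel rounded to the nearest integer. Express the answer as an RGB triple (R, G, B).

#ec6242 → (236, 98, 66); #eab21f → (234, 178, 31).
R = 236 + 0.35 × (234 − 236) = 236 + 0.35 × -2 = 235.3 → 235
G = 98 + 0.35 × (178 − 98) = 98 + 0.35 × 80 = 126 → 126
B = 66 + 0.35 × (31 − 66) = 66 + 0.35 × -35 = 53.75 → 54

(235, 126, 54)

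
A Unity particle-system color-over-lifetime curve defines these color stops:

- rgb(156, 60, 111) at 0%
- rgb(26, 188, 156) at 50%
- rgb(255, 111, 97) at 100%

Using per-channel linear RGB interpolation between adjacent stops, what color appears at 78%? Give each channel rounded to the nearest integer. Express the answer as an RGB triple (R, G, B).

(154, 145, 123)

78% lies between the 50% and 100% stops, so the local fraction is t = (78 − 50)/(100 − 50) = 28/50 ≈ 0.56.
R = 26 + 0.56 × (255 − 26) = 154.24 → 154
G = 188 + 0.56 × (111 − 188) = 144.88 → 145
B = 156 + 0.56 × (97 − 156) = 122.96 → 123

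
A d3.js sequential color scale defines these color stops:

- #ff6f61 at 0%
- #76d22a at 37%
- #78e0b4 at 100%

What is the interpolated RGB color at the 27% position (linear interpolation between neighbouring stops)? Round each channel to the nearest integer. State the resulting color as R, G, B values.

(155, 183, 57)

27% lies between the 0% and 37% stops, so the local fraction is t = (27 − 0)/(37 − 0) = 27/37 ≈ 0.7297.
#ff6f61 → (255, 111, 97); #76d22a → (118, 210, 42).
R = 255 + 0.7297 × (118 − 255) = 155.031 → 155
G = 111 + 0.7297 × (210 − 111) = 183.24 → 183
B = 97 + 0.7297 × (42 − 97) = 56.867 → 57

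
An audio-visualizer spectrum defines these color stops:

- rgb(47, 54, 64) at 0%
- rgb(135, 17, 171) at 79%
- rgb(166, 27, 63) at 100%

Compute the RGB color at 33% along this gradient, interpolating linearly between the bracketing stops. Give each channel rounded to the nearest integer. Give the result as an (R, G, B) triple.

33% lies between the 0% and 79% stops, so the local fraction is t = (33 − 0)/(79 − 0) = 33/79 ≈ 0.4177.
R = 47 + 0.4177 × (135 − 47) = 83.758 → 84
G = 54 + 0.4177 × (17 − 54) = 38.545 → 39
B = 64 + 0.4177 × (171 − 64) = 108.694 → 109

(84, 39, 109)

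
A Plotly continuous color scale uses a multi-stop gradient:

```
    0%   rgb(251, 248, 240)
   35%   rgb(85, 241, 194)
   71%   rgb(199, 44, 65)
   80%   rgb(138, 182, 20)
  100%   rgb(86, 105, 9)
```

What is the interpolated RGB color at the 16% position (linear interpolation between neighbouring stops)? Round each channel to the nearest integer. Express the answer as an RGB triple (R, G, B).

(175, 245, 219)

16% lies between the 0% and 35% stops, so the local fraction is t = (16 − 0)/(35 − 0) = 16/35 ≈ 0.4571.
R = 251 + 0.4571 × (85 − 251) = 175.121 → 175
G = 248 + 0.4571 × (241 − 248) = 244.8 → 245
B = 240 + 0.4571 × (194 − 240) = 218.973 → 219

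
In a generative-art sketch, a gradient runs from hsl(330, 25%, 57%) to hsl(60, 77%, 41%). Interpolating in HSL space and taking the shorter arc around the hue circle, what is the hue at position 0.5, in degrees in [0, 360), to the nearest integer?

Hue: 60 − 330 = -270°, but |-270| > 180 so the shorter arc goes the other way: Δh = -270 + 360 = 90°.
H = 330 + 0.5 × (90) = 375 → 375 → 375 mod 360 = 15°

15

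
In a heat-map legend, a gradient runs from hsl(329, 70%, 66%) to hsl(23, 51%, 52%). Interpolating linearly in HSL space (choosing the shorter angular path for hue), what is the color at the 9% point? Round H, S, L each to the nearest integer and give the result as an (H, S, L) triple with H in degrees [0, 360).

Hue: 23 − 329 = -306°, but |-306| > 180 so the shorter arc goes the other way: Δh = -306 + 360 = 54°.
H = 329 + 0.09 × (54) = 333.86 → 334°
S = 70 + 0.09 × (51 − 70) = 68.29 → 68%
L = 66 + 0.09 × (52 − 66) = 64.74 → 65%

(334, 68, 65)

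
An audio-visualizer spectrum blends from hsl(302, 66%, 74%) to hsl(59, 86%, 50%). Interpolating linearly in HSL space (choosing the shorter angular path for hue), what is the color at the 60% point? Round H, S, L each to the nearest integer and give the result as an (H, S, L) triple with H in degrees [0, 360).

(12, 78, 60)

Hue: 59 − 302 = -243°, but |-243| > 180 so the shorter arc goes the other way: Δh = -243 + 360 = 117°.
H = 302 + 0.6 × (117) = 372.2 → 372 → 372 mod 360 = 12°
S = 66 + 0.6 × (86 − 66) = 78 → 78%
L = 74 + 0.6 × (50 − 74) = 59.6 → 60%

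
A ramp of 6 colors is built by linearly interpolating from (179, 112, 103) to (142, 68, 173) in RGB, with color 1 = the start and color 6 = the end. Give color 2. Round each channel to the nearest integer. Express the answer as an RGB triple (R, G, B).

With 6 swatches and endpoints inclusive, swatch 2 sits at t = (2 − 1)/(6 − 1) = 1/5 ≈ 0.2.
R = 179 + 0.2 × (142 − 179) = 171.6 → 172
G = 112 + 0.2 × (68 − 112) = 103.2 → 103
B = 103 + 0.2 × (173 − 103) = 117 → 117

(172, 103, 117)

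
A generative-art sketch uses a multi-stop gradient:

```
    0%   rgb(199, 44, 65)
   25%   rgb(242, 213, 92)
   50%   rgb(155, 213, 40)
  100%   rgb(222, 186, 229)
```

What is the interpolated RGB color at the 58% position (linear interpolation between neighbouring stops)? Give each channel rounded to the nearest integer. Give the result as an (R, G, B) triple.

(166, 209, 70)

58% lies between the 50% and 100% stops, so the local fraction is t = (58 − 50)/(100 − 50) = 8/50 ≈ 0.16.
R = 155 + 0.16 × (222 − 155) = 165.72 → 166
G = 213 + 0.16 × (186 − 213) = 208.68 → 209
B = 40 + 0.16 × (229 − 40) = 70.24 → 70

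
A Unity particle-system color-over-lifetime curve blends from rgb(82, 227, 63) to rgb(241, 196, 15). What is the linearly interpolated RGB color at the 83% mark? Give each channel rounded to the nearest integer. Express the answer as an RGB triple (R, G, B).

(214, 201, 23)

83% corresponds to t = 0.83.
R = 82 + 0.83 × (241 − 82) = 82 + 0.83 × 159 = 213.97 → 214
G = 227 + 0.83 × (196 − 227) = 227 + 0.83 × -31 = 201.27 → 201
B = 63 + 0.83 × (15 − 63) = 63 + 0.83 × -48 = 23.16 → 23
So the blended color is (214, 201, 23), about #d6c917.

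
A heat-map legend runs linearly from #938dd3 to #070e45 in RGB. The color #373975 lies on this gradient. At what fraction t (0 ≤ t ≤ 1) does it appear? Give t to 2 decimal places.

0.66

Invert the lerp on the B channel (largest span, 142): t = (117 − 211) / (69 − 211) = -94/-142 = 0.66197.
Check on R: (55 − 147)/(7 − 147) = 0.6571 ✓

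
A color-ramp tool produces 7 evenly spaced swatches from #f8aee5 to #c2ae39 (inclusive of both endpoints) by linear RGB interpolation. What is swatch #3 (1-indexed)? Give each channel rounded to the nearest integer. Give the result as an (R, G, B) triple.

With 7 swatches and endpoints inclusive, swatch 3 sits at t = (3 − 1)/(7 − 1) = 2/6 ≈ 0.3333.
#f8aee5 → (248, 174, 229); #c2ae39 → (194, 174, 57).
R = 248 + 0.3333 × (194 − 248) = 230.002 → 230
G = 174 + 0.3333 × (174 − 174) = 174 → 174
B = 229 + 0.3333 × (57 − 229) = 171.672 → 172

(230, 174, 172)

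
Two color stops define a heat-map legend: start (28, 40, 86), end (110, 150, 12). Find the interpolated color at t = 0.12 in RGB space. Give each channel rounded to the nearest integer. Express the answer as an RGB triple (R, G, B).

(38, 53, 77)

R = 28 + 0.12 × (110 − 28) = 28 + 0.12 × 82 = 37.84 → 38
G = 40 + 0.12 × (150 − 40) = 40 + 0.12 × 110 = 53.2 → 53
B = 86 + 0.12 × (12 − 86) = 86 + 0.12 × -74 = 77.12 → 77
So the blended color is (38, 53, 77), about #26354d.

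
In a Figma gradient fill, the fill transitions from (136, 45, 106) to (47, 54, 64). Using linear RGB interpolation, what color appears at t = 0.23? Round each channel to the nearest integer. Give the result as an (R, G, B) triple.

(116, 47, 96)

R = 136 + 0.23 × (47 − 136) = 136 + 0.23 × -89 = 115.53 → 116
G = 45 + 0.23 × (54 − 45) = 45 + 0.23 × 9 = 47.07 → 47
B = 106 + 0.23 × (64 − 106) = 106 + 0.23 × -42 = 96.34 → 96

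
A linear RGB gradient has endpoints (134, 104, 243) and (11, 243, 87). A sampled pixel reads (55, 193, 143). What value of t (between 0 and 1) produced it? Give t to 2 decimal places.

Invert the lerp on the B channel (largest span, 156): t = (143 − 243) / (87 − 243) = -100/-156 = 0.64103.
Check on R: (55 − 134)/(11 − 134) = 0.6423 ✓

0.64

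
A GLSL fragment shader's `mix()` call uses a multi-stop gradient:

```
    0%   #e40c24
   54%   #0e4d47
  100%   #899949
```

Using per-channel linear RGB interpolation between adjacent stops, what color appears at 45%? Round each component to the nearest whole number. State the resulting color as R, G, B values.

45% lies between the 0% and 54% stops, so the local fraction is t = (45 − 0)/(54 − 0) = 45/54 ≈ 0.8333.
#e40c24 → (228, 12, 36); #0e4d47 → (14, 77, 71).
R = 228 + 0.8333 × (14 − 228) = 49.674 → 50
G = 12 + 0.8333 × (77 − 12) = 66.165 → 66
B = 36 + 0.8333 × (71 − 36) = 65.166 → 65

(50, 66, 65)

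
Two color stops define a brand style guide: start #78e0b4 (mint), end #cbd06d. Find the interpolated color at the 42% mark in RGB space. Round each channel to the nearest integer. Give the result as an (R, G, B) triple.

(155, 217, 150)

#78e0b4 → (120, 224, 180); #cbd06d → (203, 208, 109).
42% corresponds to t = 0.42.
R = 120 + 0.42 × (203 − 120) = 120 + 0.42 × 83 = 154.86 → 155
G = 224 + 0.42 × (208 − 224) = 224 + 0.42 × -16 = 217.28 → 217
B = 180 + 0.42 × (109 − 180) = 180 + 0.42 × -71 = 150.18 → 150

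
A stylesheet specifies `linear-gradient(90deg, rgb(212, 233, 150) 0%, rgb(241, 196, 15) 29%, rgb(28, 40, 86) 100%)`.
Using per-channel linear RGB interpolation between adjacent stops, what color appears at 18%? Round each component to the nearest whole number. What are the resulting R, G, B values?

18% lies between the 0% and 29% stops, so the local fraction is t = (18 − 0)/(29 − 0) = 18/29 ≈ 0.6207.
R = 212 + 0.6207 × (241 − 212) = 230 → 230
G = 233 + 0.6207 × (196 − 233) = 210.034 → 210
B = 150 + 0.6207 × (15 − 150) = 66.206 → 66

(230, 210, 66)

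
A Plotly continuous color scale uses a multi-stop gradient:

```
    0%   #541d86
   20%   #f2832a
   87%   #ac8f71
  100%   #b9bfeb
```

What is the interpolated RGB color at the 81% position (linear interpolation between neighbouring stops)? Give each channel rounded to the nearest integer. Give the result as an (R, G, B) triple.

(178, 142, 107)

81% lies between the 20% and 87% stops, so the local fraction is t = (81 − 20)/(87 − 20) = 61/67 ≈ 0.9104.
#f2832a → (242, 131, 42); #ac8f71 → (172, 143, 113).
R = 242 + 0.9104 × (172 − 242) = 178.272 → 178
G = 131 + 0.9104 × (143 − 131) = 141.925 → 142
B = 42 + 0.9104 × (113 − 42) = 106.638 → 107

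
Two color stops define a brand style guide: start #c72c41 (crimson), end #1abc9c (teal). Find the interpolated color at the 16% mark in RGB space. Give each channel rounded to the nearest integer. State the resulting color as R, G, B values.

#c72c41 → (199, 44, 65); #1abc9c → (26, 188, 156).
16% corresponds to t = 0.16.
R = 199 + 0.16 × (26 − 199) = 199 + 0.16 × -173 = 171.32 → 171
G = 44 + 0.16 × (188 − 44) = 44 + 0.16 × 144 = 67.04 → 67
B = 65 + 0.16 × (156 − 65) = 65 + 0.16 × 91 = 79.56 → 80

(171, 67, 80)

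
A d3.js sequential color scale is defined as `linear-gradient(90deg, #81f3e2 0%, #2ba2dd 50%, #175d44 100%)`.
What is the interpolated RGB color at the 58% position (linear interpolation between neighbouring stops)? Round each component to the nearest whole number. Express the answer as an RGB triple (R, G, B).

58% lies between the 50% and 100% stops, so the local fraction is t = (58 − 50)/(100 − 50) = 8/50 ≈ 0.16.
#2ba2dd → (43, 162, 221); #175d44 → (23, 93, 68).
R = 43 + 0.16 × (23 − 43) = 39.8 → 40
G = 162 + 0.16 × (93 − 162) = 150.96 → 151
B = 221 + 0.16 × (68 − 221) = 196.52 → 197

(40, 151, 197)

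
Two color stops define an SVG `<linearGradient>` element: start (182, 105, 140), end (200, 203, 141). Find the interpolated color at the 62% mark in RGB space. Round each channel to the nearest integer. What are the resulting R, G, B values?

62% corresponds to t = 0.62.
R = 182 + 0.62 × (200 − 182) = 182 + 0.62 × 18 = 193.16 → 193
G = 105 + 0.62 × (203 − 105) = 105 + 0.62 × 98 = 165.76 → 166
B = 140 + 0.62 × (141 − 140) = 140 + 0.62 × 1 = 140.62 → 141

(193, 166, 141)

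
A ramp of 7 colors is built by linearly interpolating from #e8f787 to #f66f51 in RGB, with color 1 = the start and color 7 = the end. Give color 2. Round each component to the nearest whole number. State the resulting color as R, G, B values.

With 7 swatches and endpoints inclusive, swatch 2 sits at t = (2 − 1)/(7 − 1) = 1/6 ≈ 0.1667.
#e8f787 → (232, 247, 135); #f66f51 → (246, 111, 81).
R = 232 + 0.1667 × (246 − 232) = 234.334 → 234
G = 247 + 0.1667 × (111 − 247) = 224.329 → 224
B = 135 + 0.1667 × (81 − 135) = 125.998 → 126

(234, 224, 126)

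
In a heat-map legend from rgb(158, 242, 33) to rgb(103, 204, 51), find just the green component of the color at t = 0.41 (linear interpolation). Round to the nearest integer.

G = 242 + 0.41 × (204 − 242) = 226.42 → 226

226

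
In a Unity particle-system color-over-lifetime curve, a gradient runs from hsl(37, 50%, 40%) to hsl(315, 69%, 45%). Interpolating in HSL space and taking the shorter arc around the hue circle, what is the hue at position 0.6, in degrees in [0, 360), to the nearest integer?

348

Hue: 315 − 37 = 278°, but |278| > 180 so the shorter arc goes the other way: Δh = 278 − 360 = -82°.
H = 37 + 0.6 × (-82) = -12.2 → -12 → -12 mod 360 = 348°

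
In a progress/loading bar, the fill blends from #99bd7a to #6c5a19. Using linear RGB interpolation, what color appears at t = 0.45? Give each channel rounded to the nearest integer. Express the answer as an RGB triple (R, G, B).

#99bd7a → (153, 189, 122); #6c5a19 → (108, 90, 25).
R = 153 + 0.45 × (108 − 153) = 153 + 0.45 × -45 = 132.75 → 133
G = 189 + 0.45 × (90 − 189) = 189 + 0.45 × -99 = 144.45 → 144
B = 122 + 0.45 × (25 − 122) = 122 + 0.45 × -97 = 78.35 → 78

(133, 144, 78)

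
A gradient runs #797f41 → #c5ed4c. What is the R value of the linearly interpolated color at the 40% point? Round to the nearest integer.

R₁ = 121 (from #797f41), R₂ = 197 (from #c5ed4c).
R = 121 + 0.4 × (197 − 121) = 151.4 → 151

151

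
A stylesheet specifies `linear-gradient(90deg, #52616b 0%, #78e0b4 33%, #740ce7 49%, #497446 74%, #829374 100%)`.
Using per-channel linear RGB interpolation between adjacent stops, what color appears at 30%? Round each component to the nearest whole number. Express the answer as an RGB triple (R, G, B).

30% lies between the 0% and 33% stops, so the local fraction is t = (30 − 0)/(33 − 0) = 30/33 ≈ 0.9091.
#52616b → (82, 97, 107); #78e0b4 → (120, 224, 180).
R = 82 + 0.9091 × (120 − 82) = 116.546 → 117
G = 97 + 0.9091 × (224 − 97) = 212.456 → 212
B = 107 + 0.9091 × (180 − 107) = 173.364 → 173

(117, 212, 173)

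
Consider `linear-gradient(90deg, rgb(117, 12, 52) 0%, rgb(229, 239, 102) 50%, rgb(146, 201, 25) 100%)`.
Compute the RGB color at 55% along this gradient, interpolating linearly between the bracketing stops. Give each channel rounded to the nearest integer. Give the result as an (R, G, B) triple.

(221, 235, 94)

55% lies between the 50% and 100% stops, so the local fraction is t = (55 − 50)/(100 − 50) = 5/50 ≈ 0.1.
R = 229 + 0.1 × (146 − 229) = 220.7 → 221
G = 239 + 0.1 × (201 − 239) = 235.2 → 235
B = 102 + 0.1 × (25 − 102) = 94.3 → 94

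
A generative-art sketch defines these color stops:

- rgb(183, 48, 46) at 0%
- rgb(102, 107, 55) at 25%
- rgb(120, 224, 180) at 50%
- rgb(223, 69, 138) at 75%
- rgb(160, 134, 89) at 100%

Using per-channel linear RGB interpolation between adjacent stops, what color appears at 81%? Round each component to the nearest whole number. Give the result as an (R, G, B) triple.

81% lies between the 75% and 100% stops, so the local fraction is t = (81 − 75)/(100 − 75) = 6/25 ≈ 0.24.
R = 223 + 0.24 × (160 − 223) = 207.88 → 208
G = 69 + 0.24 × (134 − 69) = 84.6 → 85
B = 138 + 0.24 × (89 − 138) = 126.24 → 126

(208, 85, 126)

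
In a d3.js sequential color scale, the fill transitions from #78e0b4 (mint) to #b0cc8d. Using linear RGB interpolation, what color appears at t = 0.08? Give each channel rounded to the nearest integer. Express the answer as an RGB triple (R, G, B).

(124, 222, 177)

#78e0b4 → (120, 224, 180); #b0cc8d → (176, 204, 141).
R = 120 + 0.08 × (176 − 120) = 120 + 0.08 × 56 = 124.48 → 124
G = 224 + 0.08 × (204 − 224) = 224 + 0.08 × -20 = 222.4 → 222
B = 180 + 0.08 × (141 − 180) = 180 + 0.08 × -39 = 176.88 → 177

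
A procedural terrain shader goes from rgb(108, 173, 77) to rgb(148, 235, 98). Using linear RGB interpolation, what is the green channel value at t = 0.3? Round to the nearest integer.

G = 173 + 0.3 × (235 − 173) = 191.6 → 192

192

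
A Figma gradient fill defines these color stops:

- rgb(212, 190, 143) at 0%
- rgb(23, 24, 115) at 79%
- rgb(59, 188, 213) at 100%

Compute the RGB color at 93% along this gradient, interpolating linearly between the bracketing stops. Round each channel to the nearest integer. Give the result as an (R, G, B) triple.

(47, 133, 180)

93% lies between the 79% and 100% stops, so the local fraction is t = (93 − 79)/(100 − 79) = 14/21 ≈ 0.6667.
R = 23 + 0.6667 × (59 − 23) = 47.001 → 47
G = 24 + 0.6667 × (188 − 24) = 133.339 → 133
B = 115 + 0.6667 × (213 − 115) = 180.337 → 180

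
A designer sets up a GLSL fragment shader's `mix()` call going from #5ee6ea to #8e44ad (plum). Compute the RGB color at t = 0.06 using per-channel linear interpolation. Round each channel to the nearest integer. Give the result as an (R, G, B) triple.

#5ee6ea → (94, 230, 234); #8e44ad → (142, 68, 173).
R = 94 + 0.06 × (142 − 94) = 94 + 0.06 × 48 = 96.88 → 97
G = 230 + 0.06 × (68 − 230) = 230 + 0.06 × -162 = 220.28 → 220
B = 234 + 0.06 × (173 − 234) = 234 + 0.06 × -61 = 230.34 → 230
So the blended color is (97, 220, 230), about #61dce6.

(97, 220, 230)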